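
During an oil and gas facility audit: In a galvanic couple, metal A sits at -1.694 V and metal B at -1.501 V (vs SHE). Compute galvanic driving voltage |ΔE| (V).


Driving voltage is the absolute potential difference.
|ΔE| = |-1.694 − (-1.501)| = 0.193 V

0.193 V


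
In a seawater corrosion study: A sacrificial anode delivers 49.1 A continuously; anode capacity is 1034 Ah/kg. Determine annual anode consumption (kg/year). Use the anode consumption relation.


Annual consumption = current * hours per year / capacity
Rate = 49.1 * 8760 / 1034 = 416.0 kg/year

416.0 kg/year


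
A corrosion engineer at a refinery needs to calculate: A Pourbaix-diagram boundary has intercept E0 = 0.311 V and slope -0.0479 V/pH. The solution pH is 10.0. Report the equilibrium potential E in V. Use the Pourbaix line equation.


Apply the Pourbaix line equation: E = E0 + slope*pH
E = 0.311 + (-0.0479)*10.0 = 0.311 + (-0.479) = -0.168 V
Rounded to 4 decimal places: E = -0.1680 V

-0.1680 V


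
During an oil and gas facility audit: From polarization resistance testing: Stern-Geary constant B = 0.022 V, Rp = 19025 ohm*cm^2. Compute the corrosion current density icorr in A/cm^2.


Apply the Stern-Geary relation: icorr = B / Rp
icorr = 0.022 / 19025 = 1.156×10^-6 A/cm^2

1.156×10^-6 A/cm^2


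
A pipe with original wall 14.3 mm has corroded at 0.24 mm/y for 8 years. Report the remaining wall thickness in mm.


Remaining wall = original − CR × time
t = 14.3 − 0.24*8 = 14.3 − 1.92 = 12.38 mm

12.38 mm


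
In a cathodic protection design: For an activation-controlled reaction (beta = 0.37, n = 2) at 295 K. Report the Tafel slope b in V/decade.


Apply the Tafel slope relation: b = 2.303*R*T/(beta*n*F)
Numerator: 2.303 * 8.314 * 295 = 5648.41
Denominator: 0.37 * 2 * 96485 = 71398.9
b = 5648.41 / 71398.9 = 0.0791 V/decade

0.0791 V/decade


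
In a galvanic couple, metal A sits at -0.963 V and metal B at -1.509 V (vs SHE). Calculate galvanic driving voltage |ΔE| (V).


Driving voltage is the absolute potential difference.
|ΔE| = |-0.963 − (-1.509)| = 0.546 V

0.546 V


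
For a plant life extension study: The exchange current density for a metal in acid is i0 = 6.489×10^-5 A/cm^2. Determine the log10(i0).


i0 = 6.489×10^-5 A/cm^2
log10(i0) = -4.188

-4.188


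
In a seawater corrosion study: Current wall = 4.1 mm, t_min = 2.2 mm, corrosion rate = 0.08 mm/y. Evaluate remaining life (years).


Apply the remaining-life relation: RL = (t_current − t_min) / CR
RL = (4.1 − 2.2) / 0.08 = 1.9 / 0.08 = 23.8 years

23.8 years


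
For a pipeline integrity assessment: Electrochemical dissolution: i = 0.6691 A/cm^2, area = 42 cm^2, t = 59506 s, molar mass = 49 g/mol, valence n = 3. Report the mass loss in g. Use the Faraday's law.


Apply Faraday's law: m = i*A*t*M / (n*F)
Total charge passed Q = i*A*t = 0.6691*42*59506 = 1672249.5132 C
m = Q*M/(n*F) = 1672249.5132*49/(3*96485) = 283.0845 g

283.0845 g


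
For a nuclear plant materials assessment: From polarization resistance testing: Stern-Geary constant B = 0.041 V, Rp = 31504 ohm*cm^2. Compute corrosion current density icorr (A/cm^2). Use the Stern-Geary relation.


Apply the Stern-Geary relation: icorr = B / Rp
icorr = 0.041 / 31504 = 1.301×10^-6 A/cm^2

1.301×10^-6 A/cm^2


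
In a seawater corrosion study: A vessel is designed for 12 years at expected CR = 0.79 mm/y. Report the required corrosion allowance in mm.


Corrosion allowance = CR × design life
CA = 0.79 * 12 = 9.48 mm

9.48 mm


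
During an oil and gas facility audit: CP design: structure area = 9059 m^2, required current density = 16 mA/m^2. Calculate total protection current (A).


I = area * current density, then convert mA → A (÷1000)
I = 9059 * 16 / 1000 = 144.94 A

144.94 A


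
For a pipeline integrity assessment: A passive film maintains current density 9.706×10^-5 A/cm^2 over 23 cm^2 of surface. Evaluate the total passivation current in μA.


I = i_pass * A, then convert A → μA (×10^6)
I = 9.706×10^-5 * 23 * 10^6 = 2232.38 μA

2232.38 μA


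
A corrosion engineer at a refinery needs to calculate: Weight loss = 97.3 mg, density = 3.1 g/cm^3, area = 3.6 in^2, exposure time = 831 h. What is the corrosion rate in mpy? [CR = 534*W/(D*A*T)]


Apply the mpy weight-loss relation: CR = 534 * W / (D * A * T)
Numerator: 534 * 97.3 = 51958.2
Denominator: 3.1 * 3.6 * 831 = 9273.96
CR = 51958.2 / 9273.96 = 5.60259 mpy

5.60259 mpy


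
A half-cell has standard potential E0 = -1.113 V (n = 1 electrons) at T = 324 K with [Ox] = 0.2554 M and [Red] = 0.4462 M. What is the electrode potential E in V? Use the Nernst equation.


Apply the Nernst equation: E = E0 + (RT/nF)*ln([Ox]/[Red])
Step 1: RT/nF = 8.314*324/(1*96485) = 0.0279187 V
Step 2: [Ox]/[Red] = 0.2554/0.4462 = 0.572389
Step 3: ln(0.572389) = -0.557936
Step 4: correction = 0.0279187 * -0.557936 = -0.0156 V
E = -1.113 + -0.0156 = -1.1286 V

-1.1286 V


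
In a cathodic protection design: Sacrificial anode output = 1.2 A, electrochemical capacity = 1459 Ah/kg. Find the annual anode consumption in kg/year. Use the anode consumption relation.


Annual consumption = current * hours per year / capacity
Rate = 1.2 * 8760 / 1459 = 7.2 kg/year

7.2 kg/year


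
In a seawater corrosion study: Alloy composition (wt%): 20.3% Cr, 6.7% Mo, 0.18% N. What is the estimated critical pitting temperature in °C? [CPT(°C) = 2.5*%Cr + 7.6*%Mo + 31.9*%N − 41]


Apply the ASTM G48 empirical CPT estimate: CPT(°C) = 2.5*%Cr + 7.6*%Mo + 31.9*%N − 41
2.5*20.3 = 50.75; 7.6*6.7 = 50.92; 31.9*0.18 = 5.742
CPT = 50.75 + 50.92 + 5.742 − 41 = 66.412 °C
Rounded to 0.1 °C: CPT ≈ 66.4 °C

66.4 °C


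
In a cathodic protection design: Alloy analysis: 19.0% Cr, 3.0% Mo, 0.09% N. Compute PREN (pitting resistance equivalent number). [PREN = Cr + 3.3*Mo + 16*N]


Apply the PREN formula: PREN = Cr + 3.3*Mo + 16*N
PREN = 19.0 + 3.3*3.0 + 16*0.09
PREN = 19.0 + 9.9 + 1.44 = 30.34

30.34


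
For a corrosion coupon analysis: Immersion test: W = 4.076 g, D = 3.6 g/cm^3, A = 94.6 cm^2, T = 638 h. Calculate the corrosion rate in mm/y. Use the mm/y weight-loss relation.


Apply the mm/y weight-loss relation: CR = 87600 * W / (D * A * T)
Numerator: 87600 * 4.076 = 357057.6
Denominator: 3.6 * 94.6 * 638 = 217277.28
CR = 357057.6 / 217277.28 = 1.6433 mm/y

1.6433 mm/y


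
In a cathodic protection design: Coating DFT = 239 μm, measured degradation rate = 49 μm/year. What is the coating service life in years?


Service life = thickness / degradation rate
Life = 239 / 49 = 4.9 years

4.9 years


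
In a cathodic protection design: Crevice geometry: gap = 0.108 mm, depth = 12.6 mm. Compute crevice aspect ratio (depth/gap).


Aspect ratio = depth / gap
Ratio = 12.6 / 0.108 = 116.7

116.7


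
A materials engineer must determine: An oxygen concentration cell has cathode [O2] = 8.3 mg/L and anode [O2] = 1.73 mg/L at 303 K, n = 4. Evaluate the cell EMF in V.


Apply the Nernst concentration-cell relation: E = (RT/nF)*ln(C_cathode/C_anode)
RT/nF = 8.314*303/(4*96485) = 0.00652729 V
ln(8.3/1.73) = 1.56813
E = 0.00652729 * 1.56813 = 0.01024 V

0.01024 V


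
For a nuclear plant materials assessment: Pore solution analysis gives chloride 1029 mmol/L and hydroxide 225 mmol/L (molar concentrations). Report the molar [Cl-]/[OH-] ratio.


Threshold parameter = [Cl-] / [OH-] (molar basis; both in mmol/L, so units cancel)
Ratio = 1029 / 225 = 4.57

4.57


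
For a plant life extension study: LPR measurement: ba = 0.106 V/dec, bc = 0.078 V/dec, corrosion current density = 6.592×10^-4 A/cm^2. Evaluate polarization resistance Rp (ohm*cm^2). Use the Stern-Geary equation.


Apply the Stern-Geary equation: Rp = ba*bc / (2.303*icorr*(ba+bc))
ba*bc = 0.106*0.078 = 0.008268
ba+bc = 0.184; 2.303*icorr*(ba+bc) = 2.303*6.592×10^-4*0.184 = 2.7933732×10^-4
Rp = 0.008268 / 2.7933732×10^-4 = 29.6 ohm*cm^2

29.6 ohm*cm^2


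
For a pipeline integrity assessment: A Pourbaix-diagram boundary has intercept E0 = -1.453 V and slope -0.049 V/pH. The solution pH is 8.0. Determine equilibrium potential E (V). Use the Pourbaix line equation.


Apply the Pourbaix line equation: E = E0 + slope*pH
E = -1.453 + (-0.049)*8.0 = -1.453 + (-0.392) = -1.845 V
Rounded to 4 decimal places: E = -1.8450 V

-1.8450 V


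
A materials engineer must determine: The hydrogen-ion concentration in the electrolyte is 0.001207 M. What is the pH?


pH = −log10[H+]
pH = −log10(0.001207) = 2.92

2.92


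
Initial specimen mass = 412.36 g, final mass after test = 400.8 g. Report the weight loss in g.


Weight loss = initial − final
WL = 412.36 − 400.8 = 11.56 g

11.56 g


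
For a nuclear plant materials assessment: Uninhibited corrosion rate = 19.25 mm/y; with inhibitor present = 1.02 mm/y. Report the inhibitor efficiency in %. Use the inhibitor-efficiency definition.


Apply the inhibitor-efficiency definition: IE = (CR_blank − CR_inh)/CR_blank × 100
IE = (19.25 − 1.02) / 19.25 × 100
IE = 18.23 / 19.25 × 100 = 94.7 %

94.7 %


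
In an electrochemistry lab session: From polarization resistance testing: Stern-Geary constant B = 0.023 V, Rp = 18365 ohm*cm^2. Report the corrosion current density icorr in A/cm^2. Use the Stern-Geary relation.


Apply the Stern-Geary relation: icorr = B / Rp
icorr = 0.023 / 18365 = 1.252×10^-6 A/cm^2

1.252×10^-6 A/cm^2


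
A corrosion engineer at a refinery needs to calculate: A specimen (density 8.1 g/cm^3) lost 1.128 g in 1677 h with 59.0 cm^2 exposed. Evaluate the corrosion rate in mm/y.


Apply the mm/y weight-loss relation: CR = 87600 * W / (D * A * T)
Numerator: 87600 * 1.128 = 98812.8
Denominator: 8.1 * 59.0 * 1677 = 801438.3
CR = 98812.8 / 801438.3 = 0.1233 mm/y

0.1233 mm/y


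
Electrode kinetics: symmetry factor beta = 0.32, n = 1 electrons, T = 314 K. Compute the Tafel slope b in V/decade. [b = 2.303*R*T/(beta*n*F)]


Apply the Tafel slope relation: b = 2.303*R*T/(beta*n*F)
Numerator: 2.303 * 8.314 * 314 = 6012.2
Denominator: 0.32 * 1 * 96485 = 30875.2
b = 6012.2 / 30875.2 = 0.195 V/decade

0.195 V/decade


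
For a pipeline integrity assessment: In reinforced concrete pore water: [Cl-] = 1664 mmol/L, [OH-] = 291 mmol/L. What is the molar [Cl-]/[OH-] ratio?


Threshold parameter = [Cl-] / [OH-] (molar basis; both in mmol/L, so units cancel)
Ratio = 1664 / 291 = 5.72

5.72


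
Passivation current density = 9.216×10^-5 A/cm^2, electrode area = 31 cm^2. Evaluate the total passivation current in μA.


I = i_pass * A, then convert A → μA (×10^6)
I = 9.216×10^-5 * 31 * 10^6 = 2856.96 μA

2856.96 μA


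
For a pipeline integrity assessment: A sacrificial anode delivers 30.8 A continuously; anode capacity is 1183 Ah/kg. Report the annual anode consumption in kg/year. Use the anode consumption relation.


Annual consumption = current * hours per year / capacity
Rate = 30.8 * 8760 / 1183 = 228.1 kg/year

228.1 kg/year


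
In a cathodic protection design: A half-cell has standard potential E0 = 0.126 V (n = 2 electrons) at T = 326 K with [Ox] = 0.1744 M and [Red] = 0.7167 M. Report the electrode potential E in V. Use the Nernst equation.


Apply the Nernst equation: E = E0 + (RT/nF)*ln([Ox]/[Red])
Step 1: RT/nF = 8.314*326/(2*96485) = 0.01404552 V
Step 2: [Ox]/[Red] = 0.1744/0.7167 = 0.243338
Step 3: ln(0.243338) = -1.413304
Step 4: correction = 0.01404552 * -1.413304 = -0.02 V
E = 0.126 + -0.02 = 0.106 V

0.106 V


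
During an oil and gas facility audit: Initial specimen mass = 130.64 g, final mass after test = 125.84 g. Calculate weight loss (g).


Weight loss = initial − final
WL = 130.64 − 125.84 = 4.8 g

4.8 g


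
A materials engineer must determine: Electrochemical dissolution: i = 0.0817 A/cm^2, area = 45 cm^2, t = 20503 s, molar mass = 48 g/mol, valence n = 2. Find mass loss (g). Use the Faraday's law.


Apply Faraday's law: m = i*A*t*M / (n*F)
Total charge passed Q = i*A*t = 0.0817*45*20503 = 75379.2795 C
m = Q*M/(n*F) = 75379.2795*48/(2*96485) = 18.75009 g

18.75009 g


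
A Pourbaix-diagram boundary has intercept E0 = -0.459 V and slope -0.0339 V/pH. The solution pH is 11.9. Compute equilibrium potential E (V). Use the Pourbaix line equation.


Apply the Pourbaix line equation: E = E0 + slope*pH
E = -0.459 + (-0.0339)*11.9 = -0.459 + (-0.40341) = -0.86241 V
Rounded to 4 decimal places: E = -0.8624 V

-0.8624 V


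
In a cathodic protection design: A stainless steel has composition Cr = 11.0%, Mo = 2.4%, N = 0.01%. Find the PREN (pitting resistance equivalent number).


Apply the PREN formula: PREN = Cr + 3.3*Mo + 16*N
PREN = 11.0 + 3.3*2.4 + 16*0.01
PREN = 11.0 + 7.92 + 0.16 = 19.08

19.08


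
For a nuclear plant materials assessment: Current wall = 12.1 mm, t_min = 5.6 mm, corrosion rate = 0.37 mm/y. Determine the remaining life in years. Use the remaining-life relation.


Apply the remaining-life relation: RL = (t_current − t_min) / CR
RL = (12.1 − 5.6) / 0.37 = 6.5 / 0.37 = 17.6 years

17.6 years


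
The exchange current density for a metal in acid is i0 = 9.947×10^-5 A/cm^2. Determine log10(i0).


i0 = 9.947×10^-5 A/cm^2
log10(i0) = -4.002

-4.002


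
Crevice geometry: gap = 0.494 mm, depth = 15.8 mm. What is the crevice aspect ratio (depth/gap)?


Aspect ratio = depth / gap
Ratio = 15.8 / 0.494 = 32.0

32.0


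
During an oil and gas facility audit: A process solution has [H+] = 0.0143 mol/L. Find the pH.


pH = −log10[H+]
pH = −log10(0.0143) = 1.84

1.84


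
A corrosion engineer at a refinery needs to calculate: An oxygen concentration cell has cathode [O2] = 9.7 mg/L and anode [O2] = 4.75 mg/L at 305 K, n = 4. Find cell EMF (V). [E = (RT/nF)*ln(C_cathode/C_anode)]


Apply the Nernst concentration-cell relation: E = (RT/nF)*ln(C_cathode/C_anode)
RT/nF = 8.314*305/(4*96485) = 0.00657037 V
ln(9.7/4.75) = 0.71398
E = 0.00657037 * 0.71398 = 0.00469 V

0.00469 V


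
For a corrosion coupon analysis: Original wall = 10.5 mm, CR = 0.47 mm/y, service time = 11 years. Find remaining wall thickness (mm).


Remaining wall = original − CR × time
t = 10.5 − 0.47*11 = 10.5 − 5.17 = 5.33 mm

5.33 mm


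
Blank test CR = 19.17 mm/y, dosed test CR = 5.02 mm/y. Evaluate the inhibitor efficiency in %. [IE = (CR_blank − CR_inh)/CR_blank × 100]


Apply the inhibitor-efficiency definition: IE = (CR_blank − CR_inh)/CR_blank × 100
IE = (19.17 − 5.02) / 19.17 × 100
IE = 14.15 / 19.17 × 100 = 73.8 %

73.8 %


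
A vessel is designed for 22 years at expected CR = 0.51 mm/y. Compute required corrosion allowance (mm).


Corrosion allowance = CR × design life
CA = 0.51 * 22 = 11.22 mm

11.22 mm


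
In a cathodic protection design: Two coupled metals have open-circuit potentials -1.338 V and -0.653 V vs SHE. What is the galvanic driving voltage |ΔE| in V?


Driving voltage is the absolute potential difference.
|ΔE| = |-1.338 − (-0.653)| = 0.685 V

0.685 V


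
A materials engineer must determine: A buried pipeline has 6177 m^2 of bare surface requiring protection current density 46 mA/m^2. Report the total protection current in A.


I = area * current density, then convert mA → A (÷1000)
I = 6177 * 46 / 1000 = 284.14 A

284.14 A


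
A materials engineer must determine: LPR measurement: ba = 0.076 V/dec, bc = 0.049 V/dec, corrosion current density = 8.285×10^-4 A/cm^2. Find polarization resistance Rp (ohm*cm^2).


Apply the Stern-Geary equation: Rp = ba*bc / (2.303*icorr*(ba+bc))
ba*bc = 0.076*0.049 = 0.003724
ba+bc = 0.125; 2.303*icorr*(ba+bc) = 2.303*8.285×10^-4*0.125 = 2.3850444×10^-4
Rp = 0.003724 / 2.3850444×10^-4 = 15.61 ohm*cm^2

15.61 ohm*cm^2


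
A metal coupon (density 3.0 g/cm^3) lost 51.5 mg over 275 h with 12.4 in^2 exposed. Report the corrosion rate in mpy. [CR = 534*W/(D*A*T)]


Apply the mpy weight-loss relation: CR = 534 * W / (D * A * T)
Numerator: 534 * 51.5 = 27501.0
Denominator: 3.0 * 12.4 * 275 = 10230.0
CR = 27501.0 / 10230.0 = 2.6883 mpy

2.6883 mpy


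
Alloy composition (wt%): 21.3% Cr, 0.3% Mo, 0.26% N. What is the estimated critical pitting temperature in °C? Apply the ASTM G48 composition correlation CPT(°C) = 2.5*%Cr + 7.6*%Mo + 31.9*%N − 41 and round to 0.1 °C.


Apply the ASTM G48 empirical CPT estimate: CPT(°C) = 2.5*%Cr + 7.6*%Mo + 31.9*%N − 41
2.5*21.3 = 53.25; 7.6*0.3 = 2.28; 31.9*0.26 = 8.294
CPT = 53.25 + 2.28 + 8.294 − 41 = 22.824 °C
Rounded to 0.1 °C: CPT ≈ 22.8 °C

22.8 °C


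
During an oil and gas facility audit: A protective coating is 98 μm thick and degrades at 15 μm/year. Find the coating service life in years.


Service life = thickness / degradation rate
Life = 98 / 15 = 6.5 years

6.5 years


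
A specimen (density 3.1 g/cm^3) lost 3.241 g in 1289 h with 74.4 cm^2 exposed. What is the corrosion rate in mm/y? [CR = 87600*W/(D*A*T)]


Apply the mm/y weight-loss relation: CR = 87600 * W / (D * A * T)
Numerator: 87600 * 3.241 = 283911.6
Denominator: 3.1 * 74.4 * 1289 = 297294.96
CR = 283911.6 / 297294.96 = 0.955 mm/y

0.955 mm/y


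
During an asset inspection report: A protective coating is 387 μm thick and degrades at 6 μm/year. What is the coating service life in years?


Service life = thickness / degradation rate
Life = 387 / 6 = 64.5 years

64.5 years


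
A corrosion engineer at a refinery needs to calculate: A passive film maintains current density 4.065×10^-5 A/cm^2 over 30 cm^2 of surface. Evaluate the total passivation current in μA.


I = i_pass * A, then convert A → μA (×10^6)
I = 4.065×10^-5 * 30 * 10^6 = 1219.5 μA

1219.5 μA


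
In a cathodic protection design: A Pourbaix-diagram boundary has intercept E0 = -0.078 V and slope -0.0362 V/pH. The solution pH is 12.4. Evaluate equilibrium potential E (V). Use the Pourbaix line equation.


Apply the Pourbaix line equation: E = E0 + slope*pH
E = -0.078 + (-0.0362)*12.4 = -0.078 + (-0.44888) = -0.52688 V
Rounded to 4 decimal places: E = -0.5269 V

-0.5269 V


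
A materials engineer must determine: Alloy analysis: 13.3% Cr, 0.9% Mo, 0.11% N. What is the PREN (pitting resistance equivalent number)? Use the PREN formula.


Apply the PREN formula: PREN = Cr + 3.3*Mo + 16*N
PREN = 13.3 + 3.3*0.9 + 16*0.11
PREN = 13.3 + 2.97 + 1.76 = 18.03

18.03


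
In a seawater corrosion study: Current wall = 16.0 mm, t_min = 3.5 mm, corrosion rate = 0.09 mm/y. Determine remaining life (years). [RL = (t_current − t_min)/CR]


Apply the remaining-life relation: RL = (t_current − t_min) / CR
RL = (16.0 − 3.5) / 0.09 = 12.5 / 0.09 = 138.9 years

138.9 years


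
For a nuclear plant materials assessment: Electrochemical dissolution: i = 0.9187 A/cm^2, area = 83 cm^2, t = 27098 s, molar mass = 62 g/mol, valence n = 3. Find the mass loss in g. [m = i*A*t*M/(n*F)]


Apply Faraday's law: m = i*A*t*M / (n*F)
Total charge passed Q = i*A*t = 0.9187*83*27098 = 2066279.4058 C
m = Q*M/(n*F) = 2066279.4058*62/(3*96485) = 442.588 g

442.588 g


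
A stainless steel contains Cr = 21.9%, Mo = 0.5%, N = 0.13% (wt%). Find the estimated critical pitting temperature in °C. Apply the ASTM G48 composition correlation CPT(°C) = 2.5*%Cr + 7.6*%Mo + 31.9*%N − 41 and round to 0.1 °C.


Apply the ASTM G48 empirical CPT estimate: CPT(°C) = 2.5*%Cr + 7.6*%Mo + 31.9*%N − 41
2.5*21.9 = 54.75; 7.6*0.5 = 3.8; 31.9*0.13 = 4.147
CPT = 54.75 + 3.8 + 4.147 − 41 = 21.697 °C
Rounded to 0.1 °C: CPT ≈ 21.7 °C

21.7 °C


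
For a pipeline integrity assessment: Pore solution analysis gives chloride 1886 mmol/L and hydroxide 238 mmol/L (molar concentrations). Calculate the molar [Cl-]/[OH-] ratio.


Threshold parameter = [Cl-] / [OH-] (molar basis; both in mmol/L, so units cancel)
Ratio = 1886 / 238 = 7.92

7.92


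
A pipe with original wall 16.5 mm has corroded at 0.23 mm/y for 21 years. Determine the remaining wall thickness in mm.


Remaining wall = original − CR × time
t = 16.5 − 0.23*21 = 16.5 − 4.83 = 11.67 mm

11.67 mm


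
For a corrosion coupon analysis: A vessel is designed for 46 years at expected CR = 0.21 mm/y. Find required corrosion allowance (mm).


Corrosion allowance = CR × design life
CA = 0.21 * 46 = 9.66 mm

9.66 mm


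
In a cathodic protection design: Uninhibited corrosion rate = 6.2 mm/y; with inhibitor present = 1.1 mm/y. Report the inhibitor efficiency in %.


Apply the inhibitor-efficiency definition: IE = (CR_blank − CR_inh)/CR_blank × 100
IE = (6.2 − 1.1) / 6.2 × 100
IE = 5.1 / 6.2 × 100 = 82.3 %

82.3 %


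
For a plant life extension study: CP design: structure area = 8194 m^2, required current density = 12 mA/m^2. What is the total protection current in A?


I = area * current density, then convert mA → A (÷1000)
I = 8194 * 12 / 1000 = 98.33 A

98.33 A


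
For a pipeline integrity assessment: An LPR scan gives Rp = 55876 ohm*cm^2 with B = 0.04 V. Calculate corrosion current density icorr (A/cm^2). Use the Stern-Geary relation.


Apply the Stern-Geary relation: icorr = B / Rp
icorr = 0.04 / 55876 = 7.159×10^-7 A/cm^2

7.159×10^-7 A/cm^2


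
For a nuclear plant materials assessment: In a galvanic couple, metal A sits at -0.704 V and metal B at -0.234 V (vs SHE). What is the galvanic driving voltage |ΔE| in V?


Driving voltage is the absolute potential difference.
|ΔE| = |-0.704 − (-0.234)| = 0.47 V

0.47 V


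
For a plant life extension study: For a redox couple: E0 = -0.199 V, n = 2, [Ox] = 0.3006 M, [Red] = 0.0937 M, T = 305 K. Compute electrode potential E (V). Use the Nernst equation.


Apply the Nernst equation: E = E0 + (RT/nF)*ln([Ox]/[Red])
Step 1: RT/nF = 8.314*305/(2*96485) = 0.01314075 V
Step 2: [Ox]/[Red] = 0.3006/0.0937 = 3.208111
Step 3: ln(3.208111) = 1.165682
Step 4: correction = 0.01314075 * 1.165682 = 0.0153 V
E = -0.199 + 0.0153 = -0.1837 V

-0.1837 V


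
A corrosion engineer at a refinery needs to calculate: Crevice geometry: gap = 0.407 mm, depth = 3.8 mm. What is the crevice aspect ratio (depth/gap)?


Aspect ratio = depth / gap
Ratio = 3.8 / 0.407 = 9.3

9.3


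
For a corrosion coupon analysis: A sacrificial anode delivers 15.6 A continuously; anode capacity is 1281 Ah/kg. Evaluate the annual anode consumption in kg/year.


Annual consumption = current * hours per year / capacity
Rate = 15.6 * 8760 / 1281 = 106.7 kg/year

106.7 kg/year


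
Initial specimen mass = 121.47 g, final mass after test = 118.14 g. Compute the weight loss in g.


Weight loss = initial − final
WL = 121.47 − 118.14 = 3.33 g

3.33 g


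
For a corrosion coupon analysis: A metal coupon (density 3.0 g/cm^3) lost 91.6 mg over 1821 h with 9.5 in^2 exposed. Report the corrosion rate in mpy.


Apply the mpy weight-loss relation: CR = 534 * W / (D * A * T)
Numerator: 534 * 91.6 = 48914.4
Denominator: 3.0 * 9.5 * 1821 = 51898.5
CR = 48914.4 / 51898.5 = 0.9425 mpy

0.9425 mpy


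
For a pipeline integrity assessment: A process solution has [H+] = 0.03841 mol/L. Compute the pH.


pH = −log10[H+]
pH = −log10(0.03841) = 1.42

1.42


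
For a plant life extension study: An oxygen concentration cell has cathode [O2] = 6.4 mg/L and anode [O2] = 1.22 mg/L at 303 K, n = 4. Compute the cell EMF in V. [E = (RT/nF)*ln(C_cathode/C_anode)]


Apply the Nernst concentration-cell relation: E = (RT/nF)*ln(C_cathode/C_anode)
RT/nF = 8.314*303/(4*96485) = 0.00652729 V
ln(6.4/1.22) = 1.65745
E = 0.00652729 * 1.65745 = 0.01082 V

0.01082 V


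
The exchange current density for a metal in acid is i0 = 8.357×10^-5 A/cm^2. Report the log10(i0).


i0 = 8.357×10^-5 A/cm^2
log10(i0) = -4.078

-4.078


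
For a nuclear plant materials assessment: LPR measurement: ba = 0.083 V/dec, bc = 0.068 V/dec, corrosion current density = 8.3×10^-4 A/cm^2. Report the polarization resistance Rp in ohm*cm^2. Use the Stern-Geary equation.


Apply the Stern-Geary equation: Rp = ba*bc / (2.303*icorr*(ba+bc))
ba*bc = 0.083*0.068 = 0.005644
ba+bc = 0.151; 2.303*icorr*(ba+bc) = 2.303*8.3×10^-4*0.151 = 2.8863499×10^-4
Rp = 0.005644 / 2.8863499×10^-4 = 19.6 ohm*cm^2

19.6 ohm*cm^2


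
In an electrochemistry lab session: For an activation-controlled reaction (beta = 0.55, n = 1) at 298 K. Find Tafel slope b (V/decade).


Apply the Tafel slope relation: b = 2.303*R*T/(beta*n*F)
Numerator: 2.303 * 8.314 * 298 = 5705.85
Denominator: 0.55 * 1 * 96485 = 53066.75
b = 5705.85 / 53066.75 = 0.108 V/decade

0.108 V/decade


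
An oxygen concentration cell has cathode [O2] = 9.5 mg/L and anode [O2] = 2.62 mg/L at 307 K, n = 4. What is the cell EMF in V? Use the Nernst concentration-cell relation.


Apply the Nernst concentration-cell relation: E = (RT/nF)*ln(C_cathode/C_anode)
RT/nF = 8.314*307/(4*96485) = 0.00661346 V
ln(9.5/2.62) = 1.28812
E = 0.00661346 * 1.28812 = 0.00852 V

0.00852 V


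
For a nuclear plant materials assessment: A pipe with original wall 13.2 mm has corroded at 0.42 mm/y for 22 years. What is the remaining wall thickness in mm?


Remaining wall = original − CR × time
t = 13.2 − 0.42*22 = 13.2 − 9.24 = 3.96 mm

3.96 mm


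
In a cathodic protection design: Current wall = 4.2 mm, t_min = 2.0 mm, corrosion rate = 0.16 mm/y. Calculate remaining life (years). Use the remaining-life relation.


Apply the remaining-life relation: RL = (t_current − t_min) / CR
RL = (4.2 − 2.0) / 0.16 = 2.2 / 0.16 = 13.8 years

13.8 years


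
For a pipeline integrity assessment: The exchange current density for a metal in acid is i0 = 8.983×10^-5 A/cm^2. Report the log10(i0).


i0 = 8.983×10^-5 A/cm^2
log10(i0) = -4.047

-4.047


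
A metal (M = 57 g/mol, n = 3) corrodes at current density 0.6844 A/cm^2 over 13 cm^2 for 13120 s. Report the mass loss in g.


Apply Faraday's law: m = i*A*t*M / (n*F)
Total charge passed Q = i*A*t = 0.6844*13*13120 = 116731.264 C
m = Q*M/(n*F) = 116731.264*57/(3*96485) = 22.98693 g

22.98693 g


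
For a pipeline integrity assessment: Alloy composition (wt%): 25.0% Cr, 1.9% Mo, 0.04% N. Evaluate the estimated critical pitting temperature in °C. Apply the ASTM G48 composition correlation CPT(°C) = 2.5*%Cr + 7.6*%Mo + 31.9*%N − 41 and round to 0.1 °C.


Apply the ASTM G48 empirical CPT estimate: CPT(°C) = 2.5*%Cr + 7.6*%Mo + 31.9*%N − 41
2.5*25.0 = 62.5; 7.6*1.9 = 14.44; 31.9*0.04 = 1.276
CPT = 62.5 + 14.44 + 1.276 − 41 = 37.216 °C
Rounded to 0.1 °C: CPT ≈ 37.2 °C

37.2 °C


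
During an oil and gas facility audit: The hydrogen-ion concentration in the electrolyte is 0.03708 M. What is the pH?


pH = −log10[H+]
pH = −log10(0.03708) = 1.43

1.43


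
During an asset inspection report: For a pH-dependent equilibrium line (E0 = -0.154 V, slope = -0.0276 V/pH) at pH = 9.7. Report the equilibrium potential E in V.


Apply the Pourbaix line equation: E = E0 + slope*pH
E = -0.154 + (-0.0276)*9.7 = -0.154 + (-0.26772) = -0.42172 V
Rounded to 4 decimal places: E = -0.4217 V

-0.4217 V


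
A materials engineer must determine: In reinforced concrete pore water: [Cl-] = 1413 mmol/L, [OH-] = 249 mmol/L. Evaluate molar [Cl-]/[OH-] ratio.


Threshold parameter = [Cl-] / [OH-] (molar basis; both in mmol/L, so units cancel)
Ratio = 1413 / 249 = 5.67

5.67


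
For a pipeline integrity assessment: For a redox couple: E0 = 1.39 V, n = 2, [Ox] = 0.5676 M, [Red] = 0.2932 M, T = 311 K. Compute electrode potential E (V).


Apply the Nernst equation: E = E0 + (RT/nF)*ln([Ox]/[Red])
Step 1: RT/nF = 8.314*311/(2*96485) = 0.01339925 V
Step 2: [Ox]/[Red] = 0.5676/0.2932 = 1.93588
Step 3: ln(1.93588) = 0.660562
Step 4: correction = 0.01339925 * 0.660562 = 0.009 V
E = 1.39 + 0.009 = 1.399 V

1.399 V


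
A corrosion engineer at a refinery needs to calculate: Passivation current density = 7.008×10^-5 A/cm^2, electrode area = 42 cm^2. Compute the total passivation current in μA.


I = i_pass * A, then convert A → μA (×10^6)
I = 7.008×10^-5 * 42 * 10^6 = 2943.36 μA

2943.36 μA


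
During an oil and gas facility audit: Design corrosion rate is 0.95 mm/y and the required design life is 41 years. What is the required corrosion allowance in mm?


Corrosion allowance = CR × design life
CA = 0.95 * 41 = 38.95 mm

38.95 mm


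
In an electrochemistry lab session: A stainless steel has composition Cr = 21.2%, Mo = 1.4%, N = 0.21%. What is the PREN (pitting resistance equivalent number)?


Apply the PREN formula: PREN = Cr + 3.3*Mo + 16*N
PREN = 21.2 + 3.3*1.4 + 16*0.21
PREN = 21.2 + 4.62 + 3.36 = 29.18

29.18


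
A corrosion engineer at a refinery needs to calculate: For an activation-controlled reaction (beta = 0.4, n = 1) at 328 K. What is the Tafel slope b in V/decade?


Apply the Tafel slope relation: b = 2.303*R*T/(beta*n*F)
Numerator: 2.303 * 8.314 * 328 = 6280.26
Denominator: 0.4 * 1 * 96485 = 38594.0
b = 6280.26 / 38594.0 = 0.163 V/decade

0.163 V/decade


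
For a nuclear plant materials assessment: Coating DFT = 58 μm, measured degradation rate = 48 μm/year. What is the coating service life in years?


Service life = thickness / degradation rate
Life = 58 / 48 = 1.2 years

1.2 years


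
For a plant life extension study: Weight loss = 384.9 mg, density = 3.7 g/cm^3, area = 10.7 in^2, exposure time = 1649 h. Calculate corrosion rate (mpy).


Apply the mpy weight-loss relation: CR = 534 * W / (D * A * T)
Numerator: 534 * 384.9 = 205536.6
Denominator: 3.7 * 10.7 * 1649 = 65283.91
CR = 205536.6 / 65283.91 = 3.1484 mpy

3.1484 mpy


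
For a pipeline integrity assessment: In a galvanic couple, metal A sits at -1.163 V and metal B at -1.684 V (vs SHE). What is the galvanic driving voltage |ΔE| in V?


Driving voltage is the absolute potential difference.
|ΔE| = |-1.163 − (-1.684)| = 0.521 V

0.521 V


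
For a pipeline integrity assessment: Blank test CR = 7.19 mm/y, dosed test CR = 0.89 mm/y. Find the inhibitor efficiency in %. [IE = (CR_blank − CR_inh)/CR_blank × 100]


Apply the inhibitor-efficiency definition: IE = (CR_blank − CR_inh)/CR_blank × 100
IE = (7.19 − 0.89) / 7.19 × 100
IE = 6.3 / 7.19 × 100 = 87.6 %

87.6 %


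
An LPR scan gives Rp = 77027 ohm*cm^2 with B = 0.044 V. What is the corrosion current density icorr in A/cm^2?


Apply the Stern-Geary relation: icorr = B / Rp
icorr = 0.044 / 77027 = 5.712×10^-7 A/cm^2

5.712×10^-7 A/cm^2


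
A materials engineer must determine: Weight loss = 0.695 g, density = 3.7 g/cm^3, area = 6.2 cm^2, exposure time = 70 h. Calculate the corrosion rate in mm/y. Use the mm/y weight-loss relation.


Apply the mm/y weight-loss relation: CR = 87600 * W / (D * A * T)
Numerator: 87600 * 0.695 = 60882.0
Denominator: 3.7 * 6.2 * 70 = 1605.8
CR = 60882.0 / 1605.8 = 37.9138 mm/y

37.9138 mm/y


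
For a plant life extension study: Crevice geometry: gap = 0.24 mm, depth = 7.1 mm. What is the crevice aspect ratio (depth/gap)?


Aspect ratio = depth / gap
Ratio = 7.1 / 0.24 = 29.6

29.6


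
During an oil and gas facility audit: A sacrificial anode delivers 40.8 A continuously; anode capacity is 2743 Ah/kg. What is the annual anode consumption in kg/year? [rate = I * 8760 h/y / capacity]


Annual consumption = current * hours per year / capacity
Rate = 40.8 * 8760 / 2743 = 130.3 kg/year

130.3 kg/year


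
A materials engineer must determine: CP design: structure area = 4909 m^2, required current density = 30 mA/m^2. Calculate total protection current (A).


I = area * current density, then convert mA → A (÷1000)
I = 4909 * 30 / 1000 = 147.27 A

147.27 A


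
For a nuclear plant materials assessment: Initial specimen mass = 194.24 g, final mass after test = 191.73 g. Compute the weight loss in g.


Weight loss = initial − final
WL = 194.24 − 191.73 = 2.51 g

2.51 g


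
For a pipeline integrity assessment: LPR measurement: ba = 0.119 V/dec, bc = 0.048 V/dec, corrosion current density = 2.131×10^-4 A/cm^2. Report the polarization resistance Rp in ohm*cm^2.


Apply the Stern-Geary equation: Rp = ba*bc / (2.303*icorr*(ba+bc))
ba*bc = 0.119*0.048 = 0.005712
ba+bc = 0.167; 2.303*icorr*(ba+bc) = 2.303*2.131×10^-4*0.167 = 8.1958473×10^-5
Rp = 0.005712 / 8.1958473×10^-5 = 69.7 ohm*cm^2

69.7 ohm*cm^2


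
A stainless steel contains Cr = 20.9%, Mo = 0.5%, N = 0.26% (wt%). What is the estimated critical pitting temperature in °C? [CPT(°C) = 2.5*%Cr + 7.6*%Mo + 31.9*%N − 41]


Apply the ASTM G48 empirical CPT estimate: CPT(°C) = 2.5*%Cr + 7.6*%Mo + 31.9*%N − 41
2.5*20.9 = 52.25; 7.6*0.5 = 3.8; 31.9*0.26 = 8.294
CPT = 52.25 + 3.8 + 8.294 − 41 = 23.344 °C
Rounded to 0.1 °C: CPT ≈ 23.3 °C

23.3 °C


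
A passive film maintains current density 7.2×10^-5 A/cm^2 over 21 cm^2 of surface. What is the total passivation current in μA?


I = i_pass * A, then convert A → μA (×10^6)
I = 7.2×10^-5 * 21 * 10^6 = 1512.0 μA

1512.0 μA


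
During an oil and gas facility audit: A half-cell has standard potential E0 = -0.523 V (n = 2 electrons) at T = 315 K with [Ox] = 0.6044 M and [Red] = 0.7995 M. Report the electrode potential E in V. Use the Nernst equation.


Apply the Nernst equation: E = E0 + (RT/nF)*ln([Ox]/[Red])
Step 1: RT/nF = 8.314*315/(2*96485) = 0.01357159 V
Step 2: [Ox]/[Red] = 0.6044/0.7995 = 0.755972
Step 3: ln(0.755972) = -0.279751
Step 4: correction = 0.01357159 * -0.279751 = -0.0038 V
E = -0.523 + -0.0038 = -0.5268 V

-0.5268 V


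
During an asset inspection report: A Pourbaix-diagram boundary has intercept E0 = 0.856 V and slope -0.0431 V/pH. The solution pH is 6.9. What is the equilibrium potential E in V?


Apply the Pourbaix line equation: E = E0 + slope*pH
E = 0.856 + (-0.0431)*6.9 = 0.856 + (-0.29739) = 0.55861 V
Rounded to 3 decimal places: E = 0.559 V

0.559 V


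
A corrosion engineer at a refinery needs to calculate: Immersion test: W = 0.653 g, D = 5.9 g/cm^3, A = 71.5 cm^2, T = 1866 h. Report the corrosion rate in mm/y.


Apply the mm/y weight-loss relation: CR = 87600 * W / (D * A * T)
Numerator: 87600 * 0.653 = 57202.8
Denominator: 5.9 * 71.5 * 1866 = 787172.1
CR = 57202.8 / 787172.1 = 0.07267 mm/y

0.07267 mm/y


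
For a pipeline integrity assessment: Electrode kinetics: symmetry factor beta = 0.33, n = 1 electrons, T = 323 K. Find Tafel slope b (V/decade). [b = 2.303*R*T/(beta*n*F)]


Apply the Tafel slope relation: b = 2.303*R*T/(beta*n*F)
Numerator: 2.303 * 8.314 * 323 = 6184.53
Denominator: 0.33 * 1 * 96485 = 31840.05
b = 6184.53 / 31840.05 = 0.1942 V/decade

0.1942 V/decade


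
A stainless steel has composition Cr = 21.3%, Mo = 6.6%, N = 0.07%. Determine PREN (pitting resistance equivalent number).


Apply the PREN formula: PREN = Cr + 3.3*Mo + 16*N
PREN = 21.3 + 3.3*6.6 + 16*0.07
PREN = 21.3 + 21.78 + 1.12 = 44.2

44.2


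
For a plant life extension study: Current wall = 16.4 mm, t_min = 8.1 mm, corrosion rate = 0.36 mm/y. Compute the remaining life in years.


Apply the remaining-life relation: RL = (t_current − t_min) / CR
RL = (16.4 − 8.1) / 0.36 = 8.3 / 0.36 = 23.1 years

23.1 years


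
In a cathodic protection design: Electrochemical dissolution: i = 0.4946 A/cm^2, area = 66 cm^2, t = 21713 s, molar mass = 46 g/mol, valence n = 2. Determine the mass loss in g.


Apply Faraday's law: m = i*A*t*M / (n*F)
Total charge passed Q = i*A*t = 0.4946*66*21713 = 708790.4868 C
m = Q*M/(n*F) = 708790.4868*46/(2*96485) = 168.9608 g

168.9608 g


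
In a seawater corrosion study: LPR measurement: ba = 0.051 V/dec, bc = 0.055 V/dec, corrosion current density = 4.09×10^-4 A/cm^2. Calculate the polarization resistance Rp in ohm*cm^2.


Apply the Stern-Geary equation: Rp = ba*bc / (2.303*icorr*(ba+bc))
ba*bc = 0.051*0.055 = 0.002805
ba+bc = 0.106; 2.303*icorr*(ba+bc) = 2.303*4.09×10^-4*0.106 = 9.9844262×10^-5
Rp = 0.002805 / 9.9844262×10^-5 = 28.09 ohm*cm^2

28.09 ohm*cm^2


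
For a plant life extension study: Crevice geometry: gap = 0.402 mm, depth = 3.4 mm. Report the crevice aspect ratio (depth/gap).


Aspect ratio = depth / gap
Ratio = 3.4 / 0.402 = 8.5

8.5


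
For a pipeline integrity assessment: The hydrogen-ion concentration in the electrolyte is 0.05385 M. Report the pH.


pH = −log10[H+]
pH = −log10(0.05385) = 1.27

1.27


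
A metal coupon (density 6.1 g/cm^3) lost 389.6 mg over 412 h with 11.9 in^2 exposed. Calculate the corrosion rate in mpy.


Apply the mpy weight-loss relation: CR = 534 * W / (D * A * T)
Numerator: 534 * 389.6 = 208046.4
Denominator: 6.1 * 11.9 * 412 = 29907.08
CR = 208046.4 / 29907.08 = 6.956 mpy

6.956 mpy


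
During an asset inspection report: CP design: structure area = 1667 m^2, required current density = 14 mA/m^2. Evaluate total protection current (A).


I = area * current density, then convert mA → A (÷1000)
I = 1667 * 14 / 1000 = 23.34 A

23.34 A


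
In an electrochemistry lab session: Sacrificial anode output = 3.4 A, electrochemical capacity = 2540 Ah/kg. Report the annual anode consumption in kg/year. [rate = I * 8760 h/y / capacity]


Annual consumption = current * hours per year / capacity
Rate = 3.4 * 8760 / 2540 = 11.7 kg/year

11.7 kg/year


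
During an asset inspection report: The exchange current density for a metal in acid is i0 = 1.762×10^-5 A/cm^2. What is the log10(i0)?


i0 = 1.762×10^-5 A/cm^2
log10(i0) = -4.754

-4.754


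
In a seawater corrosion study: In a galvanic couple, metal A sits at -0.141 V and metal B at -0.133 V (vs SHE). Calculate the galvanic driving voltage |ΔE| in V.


Driving voltage is the absolute potential difference.
|ΔE| = |-0.141 − (-0.133)| = 0.008 V

0.008 V


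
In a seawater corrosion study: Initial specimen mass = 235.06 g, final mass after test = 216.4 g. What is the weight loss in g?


Weight loss = initial − final
WL = 235.06 − 216.4 = 18.66 g

18.66 g


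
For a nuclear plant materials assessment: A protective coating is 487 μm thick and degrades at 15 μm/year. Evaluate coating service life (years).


Service life = thickness / degradation rate
Life = 487 / 15 = 32.5 years

32.5 years


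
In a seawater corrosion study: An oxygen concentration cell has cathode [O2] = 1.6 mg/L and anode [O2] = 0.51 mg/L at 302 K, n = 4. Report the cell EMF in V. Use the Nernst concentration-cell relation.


Apply the Nernst concentration-cell relation: E = (RT/nF)*ln(C_cathode/C_anode)
RT/nF = 8.314*302/(4*96485) = 0.00650575 V
ln(1.6/0.51) = 1.14335
E = 0.00650575 * 1.14335 = 0.00744 V

0.00744 V


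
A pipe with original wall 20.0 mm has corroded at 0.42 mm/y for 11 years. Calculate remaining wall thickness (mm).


Remaining wall = original − CR × time
t = 20.0 − 0.42*11 = 20.0 − 4.62 = 15.38 mm

15.38 mm


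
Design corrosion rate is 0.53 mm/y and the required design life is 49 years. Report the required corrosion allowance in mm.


Corrosion allowance = CR × design life
CA = 0.53 * 49 = 25.97 mm

25.97 mm


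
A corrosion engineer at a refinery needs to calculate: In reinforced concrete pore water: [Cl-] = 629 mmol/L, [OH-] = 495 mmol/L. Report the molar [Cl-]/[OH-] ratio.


Threshold parameter = [Cl-] / [OH-] (molar basis; both in mmol/L, so units cancel)
Ratio = 629 / 495 = 1.27

1.27


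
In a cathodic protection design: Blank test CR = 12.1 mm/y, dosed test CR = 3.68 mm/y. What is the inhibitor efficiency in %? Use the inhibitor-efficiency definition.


Apply the inhibitor-efficiency definition: IE = (CR_blank − CR_inh)/CR_blank × 100
IE = (12.1 − 3.68) / 12.1 × 100
IE = 8.42 / 12.1 × 100 = 69.6 %

69.6 %


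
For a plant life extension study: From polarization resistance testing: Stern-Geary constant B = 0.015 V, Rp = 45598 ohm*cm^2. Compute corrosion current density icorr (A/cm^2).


Apply the Stern-Geary relation: icorr = B / Rp
icorr = 0.015 / 45598 = 3.29×10^-7 A/cm^2

3.29×10^-7 A/cm^2


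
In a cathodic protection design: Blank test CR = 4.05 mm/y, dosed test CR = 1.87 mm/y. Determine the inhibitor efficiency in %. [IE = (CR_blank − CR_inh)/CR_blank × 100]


Apply the inhibitor-efficiency definition: IE = (CR_blank − CR_inh)/CR_blank × 100
IE = (4.05 − 1.87) / 4.05 × 100
IE = 2.18 / 4.05 × 100 = 53.8 %

53.8 %
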